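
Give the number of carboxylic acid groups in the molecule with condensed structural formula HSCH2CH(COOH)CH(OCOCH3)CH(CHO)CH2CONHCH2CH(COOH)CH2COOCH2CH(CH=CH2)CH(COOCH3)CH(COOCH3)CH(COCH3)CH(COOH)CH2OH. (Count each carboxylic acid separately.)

3

Taking each segment in turn:
  HSCH2: –SH on an sp³ carbon → thiol.
  CH(COOH): pendant –COOH: carbonyl C bonded to C and –OH → carboxylic acid.
  CH(OCOCH3): pendant –OC(=O)CH3: an acyloxy group → ester.
  CH(CHO): pendant –CHO: carbonyl C bonded to C and H → aldehyde.
  CH2CONHCH2: –C(=O)–N– linkage → amide (the N is not an amine).
  CH(COOH): pendant –COOH: carbonyl C bonded to C and –OH → carboxylic acid.
  CH2COOCH2: –C(=O)–O–C with C on the carbonyl side → ester.
  CH(CH=CH2): pendant –CH=CH2: C=C double bond → alkene.
  CH(COOCH3): pendant –COOCH3: carbonyl C bonded to C and –OCH3 → ester.
  CH(COOCH3): pendant –COOCH3: carbonyl C bonded to C and –OCH3 → ester.
  CH(COCH3): pendant –COCH3: carbonyl C bonded to two carbons → ketone.
  CH(COOH): pendant –COOH: carbonyl C bonded to C and –OH → carboxylic acid.
  CH2OH: –OH on an sp³ carbon → alcohol.
Carboxylic acid appears at: CH(COOH), CH(COOH), CH(COOH) → 3.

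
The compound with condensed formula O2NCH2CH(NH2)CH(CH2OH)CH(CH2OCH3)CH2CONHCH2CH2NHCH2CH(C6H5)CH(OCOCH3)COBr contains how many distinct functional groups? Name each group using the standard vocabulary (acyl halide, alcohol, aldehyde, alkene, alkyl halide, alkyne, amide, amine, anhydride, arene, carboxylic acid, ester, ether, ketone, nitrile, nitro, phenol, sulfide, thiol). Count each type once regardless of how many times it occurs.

Working along the chain:
  O2NCH2: –NO2 on carbon → nitro group.
  CH(NH2): –NH2 on an sp³ carbon with no adjacent C=O → amine.
  CH(CH2OH): pendant –CH2OH on an sp³ backbone C → alcohol.
  CH(CH2OCH3): pendant –CH2OCH3: C–O–C linkage → ether.
  CH2CONHCH2: –C(=O)–N– linkage → amide (the N is not an amine).
  CH2NHCH2: C–N–C with sp³ carbons and no adjacent C=O → amine (secondary).
  CH(C6H5): pendant –C6H5: benzene ring → arene.
  CH(OCOCH3): pendant –OC(=O)CH3: an acyloxy group → ester.
  COBr: –C(=O)Br: carbonyl C bonded to C and to a halogen → acyl halide (not alkyl halide).
Distinct types present: acyl halide, alcohol, amide, amine, arene, ester, ether, nitro.

8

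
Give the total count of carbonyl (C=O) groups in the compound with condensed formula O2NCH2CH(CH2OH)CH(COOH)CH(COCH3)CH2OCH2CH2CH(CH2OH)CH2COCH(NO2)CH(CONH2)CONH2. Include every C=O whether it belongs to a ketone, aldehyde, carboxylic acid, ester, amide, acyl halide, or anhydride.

5

CH(COOH): carboxylic acid, 1 C=O (running total 1).
CH(COCH3): ketone, 1 C=O (running total 2).
CO: ketone, 1 C=O (running total 3).
CH(CONH2): amide, 1 C=O (running total 4).
CONH2: amide, 1 C=O (running total 5).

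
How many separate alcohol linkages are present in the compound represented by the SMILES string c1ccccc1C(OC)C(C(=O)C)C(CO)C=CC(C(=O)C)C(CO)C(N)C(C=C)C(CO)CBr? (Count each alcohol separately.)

Working along the chain:
  C6H5: C6H5– phenyl ring → arene.
  CH(OCH3): pendant –OCH3: C–O–C with sp³ C, no adjacent C=O → ether.
  CH(COCH3): pendant –COCH3: carbonyl C bonded to two carbons → ketone.
  CH(CH2OH): pendant –CH2OH on an sp³ backbone C → alcohol.
  CH=CH: C=C double bond → alkene.
  CH(COCH3): pendant –COCH3: carbonyl C bonded to two carbons → ketone.
  CH(CH2OH): pendant –CH2OH on an sp³ backbone C → alcohol.
  CH(NH2): –NH2 on an sp³ carbon with no adjacent C=O → amine.
  CH(CH=CH2): pendant –CH=CH2: C=C double bond → alkene.
  CH(CH2OH): pendant –CH2OH on an sp³ backbone C → alcohol.
  CH2Br: halogen on an sp³ carbon → alkyl halide.
Alcohol appears at: CH(CH2OH), CH(CH2OH), CH(CH2OH) → 3.

3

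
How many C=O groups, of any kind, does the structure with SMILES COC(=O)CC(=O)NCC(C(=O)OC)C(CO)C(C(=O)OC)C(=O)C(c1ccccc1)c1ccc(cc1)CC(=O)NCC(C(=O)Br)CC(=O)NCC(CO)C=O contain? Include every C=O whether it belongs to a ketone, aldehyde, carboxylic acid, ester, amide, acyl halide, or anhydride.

9

CH3OOC: ester, 1 C=O (running total 1).
CH2CONHCH2: amide, 1 C=O (running total 2).
CH(COOCH3): ester, 1 C=O (running total 3).
CH(COOCH3): ester, 1 C=O (running total 4).
CO: ketone, 1 C=O (running total 5).
CH2CONHCH2: amide, 1 C=O (running total 6).
CH(COBr): acyl halide, 1 C=O (running total 7).
CH2CONHCH2: amide, 1 C=O (running total 8).
CHO: aldehyde, 1 C=O (running total 9).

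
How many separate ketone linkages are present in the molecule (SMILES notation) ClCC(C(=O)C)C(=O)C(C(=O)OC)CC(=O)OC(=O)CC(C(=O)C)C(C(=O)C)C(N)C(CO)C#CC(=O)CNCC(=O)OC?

Taking each segment in turn:
  ClCH2: halogen on an sp³ carbon → alkyl halide.
  CH(COCH3): pendant –COCH3: carbonyl C bonded to two carbons → ketone.
  CO: –C(=O)– with carbon on both sides → ketone.
  CH(COOCH3): pendant –COOCH3: carbonyl C bonded to C and –OCH3 → ester.
  CH2CO-O-COCH2: two acyl groups sharing one oxygen, –C(=O)–O–C(=O)– → anhydride.
  CH(COCH3): pendant –COCH3: carbonyl C bonded to two carbons → ketone.
  CH(COCH3): pendant –COCH3: carbonyl C bonded to two carbons → ketone.
  CH(NH2): –NH2 on an sp³ carbon with no adjacent C=O → amine.
  CH(CH2OH): pendant –CH2OH on an sp³ backbone C → alcohol.
  C≡C: C≡C triple bond → alkyne.
  CO: –C(=O)– with carbon on both sides → ketone.
  CH2NHCH2: C–N–C with sp³ carbons and no adjacent C=O → amine (secondary).
  COOCH3: –C(=O)OCH3: carbonyl C bonded to C and to –OCH3 → ester (not ketone + ether).
Ketone appears at: CH(COCH3), CO, CH(COCH3), CH(COCH3), CO → 5.

5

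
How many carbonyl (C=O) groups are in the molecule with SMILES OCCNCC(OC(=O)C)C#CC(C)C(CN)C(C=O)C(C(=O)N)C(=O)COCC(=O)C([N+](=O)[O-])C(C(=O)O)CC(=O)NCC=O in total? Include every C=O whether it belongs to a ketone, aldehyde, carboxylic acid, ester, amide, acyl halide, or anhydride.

8

CH(OCOCH3): ester, 1 C=O (running total 1).
CH(CHO): aldehyde, 1 C=O (running total 2).
CH(CONH2): amide, 1 C=O (running total 3).
CO: ketone, 1 C=O (running total 4).
CO: ketone, 1 C=O (running total 5).
CH(COOH): carboxylic acid, 1 C=O (running total 6).
CH2CONHCH2: amide, 1 C=O (running total 7).
CHO: aldehyde, 1 C=O (running total 8).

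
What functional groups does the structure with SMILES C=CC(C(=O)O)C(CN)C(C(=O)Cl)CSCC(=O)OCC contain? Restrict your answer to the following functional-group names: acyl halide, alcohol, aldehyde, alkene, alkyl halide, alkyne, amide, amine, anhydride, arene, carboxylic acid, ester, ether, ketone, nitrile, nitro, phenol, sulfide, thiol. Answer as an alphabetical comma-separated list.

C=C double bond → alkene.
pendant –COOH: carbonyl C bonded to C and –OH → carboxylic acid.
pendant –CH2NH2: N on sp³ C, no adjacent C=O → amine.
pendant –C(=O)X: carbonyl C bonded to C and halogen → acyl halide.
C–S–C linkage → sulfide (thioether).
–C(=O)OCH2CH3: carbonyl C bonded to C and to –OEt → ester.

acyl halide, alkene, amine, carboxylic acid, ester, sulfide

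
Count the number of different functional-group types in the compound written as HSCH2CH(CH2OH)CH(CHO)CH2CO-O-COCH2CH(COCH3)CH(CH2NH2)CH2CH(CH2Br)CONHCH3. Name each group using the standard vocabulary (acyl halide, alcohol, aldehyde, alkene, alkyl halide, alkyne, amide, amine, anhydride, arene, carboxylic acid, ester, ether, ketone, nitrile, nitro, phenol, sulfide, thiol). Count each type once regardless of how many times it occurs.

–SH on an sp³ carbon → thiol.
pendant –CH2OH on an sp³ backbone C → alcohol.
pendant –CHO: carbonyl C bonded to C and H → aldehyde.
two acyl groups sharing one oxygen, –C(=O)–O–C(=O)– → anhydride.
pendant –COCH3: carbonyl C bonded to two carbons → ketone.
pendant –CH2NH2: N on sp³ C, no adjacent C=O → amine.
pendant –CH2X: halogen on sp³ carbon → alkyl halide.
–C(=O)NHCH3: carbonyl C bonded to C and to N → amide (the N is not an amine).
Distinct types present: alcohol, aldehyde, alkyl halide, amide, amine, anhydride, ketone, thiol.

8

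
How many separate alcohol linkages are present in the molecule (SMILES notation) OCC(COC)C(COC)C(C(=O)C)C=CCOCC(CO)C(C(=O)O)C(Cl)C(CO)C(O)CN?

4

Reading the structure from left to right:
  HOCH2: HO– on an sp³ carbon → alcohol.
  CH(CH2OCH3): pendant –CH2OCH3: C–O–C linkage → ether.
  CH(CH2OCH3): pendant –CH2OCH3: C–O–C linkage → ether.
  CH(COCH3): pendant –COCH3: carbonyl C bonded to two carbons → ketone.
  CH=CH: C=C double bond → alkene.
  CH2OCH2: C–O–C with sp³ carbons on both sides and no adjacent C=O → ether.
  CH(CH2OH): pendant –CH2OH on an sp³ backbone C → alcohol.
  CH(COOH): pendant –COOH: carbonyl C bonded to C and –OH → carboxylic acid.
  CH(Cl): halogen on an sp³ carbon → alkyl halide.
  CH(CH2OH): pendant –CH2OH on an sp³ backbone C → alcohol.
  CH(OH): –OH on an sp³ carbon → alcohol (secondary).
  CH2NH2: –NH2 on an sp³ carbon with no adjacent C=O → amine.
Alcohol appears at: HOCH2, CH(CH2OH), CH(CH2OH), CH(OH) → 4.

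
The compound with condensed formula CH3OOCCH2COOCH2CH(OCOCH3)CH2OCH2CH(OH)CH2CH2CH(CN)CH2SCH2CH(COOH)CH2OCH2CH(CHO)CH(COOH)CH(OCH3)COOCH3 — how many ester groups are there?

CH3O–C(=O)–: carbonyl C bonded to C and to –OCH3 → ester (not ketone + ether).
–C(=O)–O–C with C on the carbonyl side → ester.
pendant –OC(=O)CH3: an acyloxy group → ester.
C–O–C with sp³ carbons on both sides and no adjacent C=O → ether.
–OH on an sp³ carbon → alcohol (secondary).
pendant –C≡N: nitrile.
C–S–C linkage → sulfide (thioether).
pendant –COOH: carbonyl C bonded to C and –OH → carboxylic acid.
C–O–C with sp³ carbons on both sides and no adjacent C=O → ether.
pendant –CHO: carbonyl C bonded to C and H → aldehyde.
pendant –COOH: carbonyl C bonded to C and –OH → carboxylic acid.
pendant –OCH3: C–O–C with sp³ C, no adjacent C=O → ether.
–C(=O)OCH3: carbonyl C bonded to C and to –OCH3 → ester (not ketone + ether).
Ester appears at: CH3OOC, CH2COOCH2, CH(OCOCH3), COOCH3 → 4.

4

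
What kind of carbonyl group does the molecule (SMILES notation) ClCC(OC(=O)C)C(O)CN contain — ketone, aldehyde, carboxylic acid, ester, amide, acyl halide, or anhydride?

The carbonyl is in the CH(OCOCH3) segment: pendant –OC(=O)CH3: an acyloxy group → ester.

ester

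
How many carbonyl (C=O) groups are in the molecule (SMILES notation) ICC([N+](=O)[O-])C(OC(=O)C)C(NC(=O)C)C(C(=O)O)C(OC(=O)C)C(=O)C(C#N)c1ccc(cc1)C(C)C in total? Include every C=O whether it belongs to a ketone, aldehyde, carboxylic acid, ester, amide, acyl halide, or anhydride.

5

CH(OCOCH3): ester, 1 C=O (running total 1).
CH(NHCOCH3): amide, 1 C=O (running total 2).
CH(COOH): carboxylic acid, 1 C=O (running total 3).
CH(OCOCH3): ester, 1 C=O (running total 4).
CO: ketone, 1 C=O (running total 5).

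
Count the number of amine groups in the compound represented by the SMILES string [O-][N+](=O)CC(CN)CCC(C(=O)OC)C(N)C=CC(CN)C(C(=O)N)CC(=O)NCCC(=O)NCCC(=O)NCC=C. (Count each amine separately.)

–NO2 on carbon → nitro group.
pendant –CH2NH2: N on sp³ C, no adjacent C=O → amine.
pendant –COOCH3: carbonyl C bonded to C and –OCH3 → ester.
–NH2 on an sp³ carbon with no adjacent C=O → amine.
C=C double bond → alkene.
pendant –CH2NH2: N on sp³ C, no adjacent C=O → amine.
pendant –CONH2: carbonyl C bonded to C and N → amide.
–C(=O)–N– linkage → amide (the N is not an amine).
–C(=O)–N– linkage → amide (the N is not an amine).
–C(=O)–N– linkage → amide (the N is not an amine).
C=C double bond → alkene.
Amine appears at: CH(CH2NH2), CH(NH2), CH(CH2NH2) → 3.

3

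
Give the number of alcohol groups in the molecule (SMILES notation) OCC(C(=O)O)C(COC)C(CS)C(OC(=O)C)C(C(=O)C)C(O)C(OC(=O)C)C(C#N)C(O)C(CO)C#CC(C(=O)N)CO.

HO– on an sp³ carbon → alcohol.
pendant –COOH: carbonyl C bonded to C and –OH → carboxylic acid.
pendant –CH2OCH3: C–O–C linkage → ether.
pendant –CH2SH → thiol.
pendant –OC(=O)CH3: an acyloxy group → ester.
pendant –COCH3: carbonyl C bonded to two carbons → ketone.
–OH on an sp³ carbon → alcohol (secondary).
pendant –OC(=O)CH3: an acyloxy group → ester.
pendant –C≡N: nitrile.
–OH on an sp³ carbon → alcohol (secondary).
pendant –CH2OH on an sp³ backbone C → alcohol.
C≡C triple bond → alkyne.
pendant –CONH2: carbonyl C bonded to C and N → amide.
–OH on an sp³ carbon → alcohol.
Alcohol appears at: HOCH2, CH(OH), CH(OH), CH(CH2OH), CH2OH → 5.

5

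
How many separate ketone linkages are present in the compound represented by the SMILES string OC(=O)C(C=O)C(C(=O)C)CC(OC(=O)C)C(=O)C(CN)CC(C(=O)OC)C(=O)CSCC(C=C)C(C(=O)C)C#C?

Taking each segment in turn:
  HOOC: –COOH: carbonyl C bonded to –OH and C → carboxylic acid (the –OH is not a separate alcohol).
  CH(CHO): pendant –CHO: carbonyl C bonded to C and H → aldehyde.
  CH(COCH3): pendant –COCH3: carbonyl C bonded to two carbons → ketone.
  CH(OCOCH3): pendant –OC(=O)CH3: an acyloxy group → ester.
  CO: –C(=O)– with carbon on both sides → ketone.
  CH(CH2NH2): pendant –CH2NH2: N on sp³ C, no adjacent C=O → amine.
  CH(COOCH3): pendant –COOCH3: carbonyl C bonded to C and –OCH3 → ester.
  CO: –C(=O)– with carbon on both sides → ketone.
  CH2SCH2: C–S–C linkage → sulfide (thioether).
  CH(CH=CH2): pendant –CH=CH2: C=C double bond → alkene.
  CH(COCH3): pendant –COCH3: carbonyl C bonded to two carbons → ketone.
  C≡CH: C≡C triple bond → alkyne.
Ketone appears at: CH(COCH3), CO, CO, CH(COCH3) → 4.

4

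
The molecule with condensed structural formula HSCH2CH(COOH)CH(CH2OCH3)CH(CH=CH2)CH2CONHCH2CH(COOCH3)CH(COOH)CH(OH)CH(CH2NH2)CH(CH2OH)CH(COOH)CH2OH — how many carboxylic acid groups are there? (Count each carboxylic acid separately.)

Reading the structure from left to right:
  HSCH2: –SH on an sp³ carbon → thiol.
  CH(COOH): pendant –COOH: carbonyl C bonded to C and –OH → carboxylic acid.
  CH(CH2OCH3): pendant –CH2OCH3: C–O–C linkage → ether.
  CH(CH=CH2): pendant –CH=CH2: C=C double bond → alkene.
  CH2CONHCH2: –C(=O)–N– linkage → amide (the N is not an amine).
  CH(COOCH3): pendant –COOCH3: carbonyl C bonded to C and –OCH3 → ester.
  CH(COOH): pendant –COOH: carbonyl C bonded to C and –OH → carboxylic acid.
  CH(OH): –OH on an sp³ carbon → alcohol (secondary).
  CH(CH2NH2): pendant –CH2NH2: N on sp³ C, no adjacent C=O → amine.
  CH(CH2OH): pendant –CH2OH on an sp³ backbone C → alcohol.
  CH(COOH): pendant –COOH: carbonyl C bonded to C and –OH → carboxylic acid.
  CH2OH: –OH on an sp³ carbon → alcohol.
Carboxylic acid appears at: CH(COOH), CH(COOH), CH(COOH) → 3.

3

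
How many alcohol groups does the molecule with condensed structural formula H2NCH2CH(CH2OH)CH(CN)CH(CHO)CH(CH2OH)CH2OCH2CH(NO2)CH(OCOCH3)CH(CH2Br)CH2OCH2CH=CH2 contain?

2

–NH2 on an sp³ carbon with no adjacent C=O → amine.
pendant –CH2OH on an sp³ backbone C → alcohol.
pendant –C≡N: nitrile.
pendant –CHO: carbonyl C bonded to C and H → aldehyde.
pendant –CH2OH on an sp³ backbone C → alcohol.
C–O–C with sp³ carbons on both sides and no adjacent C=O → ether.
–NO2 on an sp³ carbon → nitro (the N=O is not a carbonyl).
pendant –OC(=O)CH3: an acyloxy group → ester.
pendant –CH2X: halogen on sp³ carbon → alkyl halide.
C–O–C with sp³ carbons on both sides and no adjacent C=O → ether.
C=C double bond → alkene.
Alcohol appears at: CH(CH2OH), CH(CH2OH) → 2.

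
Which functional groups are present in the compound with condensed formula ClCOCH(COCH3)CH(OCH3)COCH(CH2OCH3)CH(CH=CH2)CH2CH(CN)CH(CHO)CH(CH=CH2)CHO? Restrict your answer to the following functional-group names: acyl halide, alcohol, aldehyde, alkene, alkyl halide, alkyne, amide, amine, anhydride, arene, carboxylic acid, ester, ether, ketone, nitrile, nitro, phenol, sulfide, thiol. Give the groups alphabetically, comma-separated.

acyl halide, aldehyde, alkene, ether, ketone, nitrile

Reading the structure from left to right:
  ClCO: –C(=O)Cl: carbonyl C bonded to C and to a halogen → acyl halide (not alkyl halide).
  CH(COCH3): pendant –COCH3: carbonyl C bonded to two carbons → ketone.
  CH(OCH3): pendant –OCH3: C–O–C with sp³ C, no adjacent C=O → ether.
  CO: –C(=O)– with carbon on both sides → ketone.
  CH(CH2OCH3): pendant –CH2OCH3: C–O–C linkage → ether.
  CH(CH=CH2): pendant –CH=CH2: C=C double bond → alkene.
  CH(CN): pendant –C≡N: nitrile.
  CH(CHO): pendant –CHO: carbonyl C bonded to C and H → aldehyde.
  CH(CH=CH2): pendant –CH=CH2: C=C double bond → alkene.
  CHO: terminal –CHO: carbonyl C bonded to H and C → aldehyde.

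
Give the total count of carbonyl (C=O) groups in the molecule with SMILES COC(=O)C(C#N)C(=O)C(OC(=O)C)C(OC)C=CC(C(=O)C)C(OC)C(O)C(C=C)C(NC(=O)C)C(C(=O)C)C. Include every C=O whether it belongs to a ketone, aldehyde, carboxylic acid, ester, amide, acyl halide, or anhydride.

6

CH3OOC: ester, 1 C=O (running total 1).
CO: ketone, 1 C=O (running total 2).
CH(OCOCH3): ester, 1 C=O (running total 3).
CH(COCH3): ketone, 1 C=O (running total 4).
CH(NHCOCH3): amide, 1 C=O (running total 5).
CH(COCH3): ketone, 1 C=O (running total 6).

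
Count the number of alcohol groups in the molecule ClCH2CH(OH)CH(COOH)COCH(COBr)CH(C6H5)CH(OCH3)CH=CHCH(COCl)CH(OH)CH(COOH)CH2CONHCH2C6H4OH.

2

Reading the structure from left to right:
  ClCH2: halogen on an sp³ carbon → alkyl halide.
  CH(OH): –OH on an sp³ carbon → alcohol (secondary).
  CH(COOH): pendant –COOH: carbonyl C bonded to C and –OH → carboxylic acid.
  CO: –C(=O)– with carbon on both sides → ketone.
  CH(COBr): pendant –C(=O)X: carbonyl C bonded to C and halogen → acyl halide.
  CH(C6H5): pendant –C6H5: benzene ring → arene.
  CH(OCH3): pendant –OCH3: C–O–C with sp³ C, no adjacent C=O → ether.
  CH=CH: C=C double bond → alkene.
  CH(COCl): pendant –C(=O)X: carbonyl C bonded to C and halogen → acyl halide.
  CH(OH): –OH on an sp³ carbon → alcohol (secondary).
  CH(COOH): pendant –COOH: carbonyl C bonded to C and –OH → carboxylic acid.
  CH2CONHCH2: –C(=O)–N– linkage → amide (the N is not an amine).
  C6H4OH: –OH attached directly to an aromatic ring → phenol (not alcohol); the ring itself is an arene.
Alcohol appears at: CH(OH), CH(OH) → 2.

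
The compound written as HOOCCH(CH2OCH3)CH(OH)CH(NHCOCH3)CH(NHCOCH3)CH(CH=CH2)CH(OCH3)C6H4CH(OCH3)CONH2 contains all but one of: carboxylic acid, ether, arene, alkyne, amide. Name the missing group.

arene: present (C6H4 — para-disubstituted benzene ring → arene).
amide: present (CH(NHCOCH3) — pendant –NHC(=O)CH3: N bonded to a carbonyl → amide (not amine)).
ether: present (CH(CH2OCH3) — pendant –CH2OCH3: C–O–C linkage → ether).
carboxylic acid: present (HOOC — –COOH: carbonyl C bonded to –OH and C → carboxylic acid (the –OH is not a separate alcohol)).
alkyne: no segment matches this pattern.

alkyne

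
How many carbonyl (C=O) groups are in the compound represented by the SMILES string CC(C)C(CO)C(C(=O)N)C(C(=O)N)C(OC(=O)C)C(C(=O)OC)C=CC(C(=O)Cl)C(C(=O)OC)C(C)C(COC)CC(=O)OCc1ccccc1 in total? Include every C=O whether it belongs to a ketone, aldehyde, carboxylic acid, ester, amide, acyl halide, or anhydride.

CH(CONH2): amide, 1 C=O (running total 1).
CH(CONH2): amide, 1 C=O (running total 2).
CH(OCOCH3): ester, 1 C=O (running total 3).
CH(COOCH3): ester, 1 C=O (running total 4).
CH(COCl): acyl halide, 1 C=O (running total 5).
CH(COOCH3): ester, 1 C=O (running total 6).
CH2COOCH2: ester, 1 C=O (running total 7).

7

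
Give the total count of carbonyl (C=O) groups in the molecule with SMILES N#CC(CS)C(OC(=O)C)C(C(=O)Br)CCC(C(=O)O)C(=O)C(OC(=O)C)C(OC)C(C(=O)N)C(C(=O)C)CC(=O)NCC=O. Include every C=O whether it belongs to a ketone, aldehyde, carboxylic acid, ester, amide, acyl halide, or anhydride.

CH(OCOCH3): ester, 1 C=O (running total 1).
CH(COBr): acyl halide, 1 C=O (running total 2).
CH(COOH): carboxylic acid, 1 C=O (running total 3).
CO: ketone, 1 C=O (running total 4).
CH(OCOCH3): ester, 1 C=O (running total 5).
CH(CONH2): amide, 1 C=O (running total 6).
CH(COCH3): ketone, 1 C=O (running total 7).
CH2CONHCH2: amide, 1 C=O (running total 8).
CHO: aldehyde, 1 C=O (running total 9).

9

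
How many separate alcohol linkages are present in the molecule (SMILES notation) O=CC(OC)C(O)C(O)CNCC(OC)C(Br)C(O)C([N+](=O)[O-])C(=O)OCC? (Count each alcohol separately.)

3

Working along the chain:
  OHC: terminal –CHO: carbonyl C bonded to H and C → aldehyde.
  CH(OCH3): pendant –OCH3: C–O–C with sp³ C, no adjacent C=O → ether.
  CH(OH): –OH on an sp³ carbon → alcohol (secondary).
  CH(OH): –OH on an sp³ carbon → alcohol (secondary).
  CH2NHCH2: C–N–C with sp³ carbons and no adjacent C=O → amine (secondary).
  CH(OCH3): pendant –OCH3: C–O–C with sp³ C, no adjacent C=O → ether.
  CH(Br): halogen on an sp³ carbon → alkyl halide.
  CH(OH): –OH on an sp³ carbon → alcohol (secondary).
  CH(NO2): –NO2 on an sp³ carbon → nitro (the N=O is not a carbonyl).
  COOCH2CH3: –C(=O)OCH2CH3: carbonyl C bonded to C and to –OEt → ester.
Alcohol appears at: CH(OH), CH(OH), CH(OH) → 3.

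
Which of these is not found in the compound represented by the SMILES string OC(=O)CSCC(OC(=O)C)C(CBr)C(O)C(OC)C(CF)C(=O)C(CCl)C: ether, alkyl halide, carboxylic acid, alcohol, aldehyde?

aldehyde

alcohol: present (CH(OH) — –OH on an sp³ carbon → alcohol (secondary)).
ether: present (CH(OCH3) — pendant –OCH3: C–O–C with sp³ C, no adjacent C=O → ether).
alkyl halide: present (CH(CH2Br) — pendant –CH2X: halogen on sp³ carbon → alkyl halide).
carboxylic acid: present (HOOC — –COOH: carbonyl C bonded to –OH and C → carboxylic acid (the –OH is not a separate alcohol)).
aldehyde: absent. In CO, the carbonyl carbon is bonded to two carbons, so it is a ketone, not an aldehyde. In HOOC, the carbonyl carbon bears –OH, not –H, so it is a carboxylic acid.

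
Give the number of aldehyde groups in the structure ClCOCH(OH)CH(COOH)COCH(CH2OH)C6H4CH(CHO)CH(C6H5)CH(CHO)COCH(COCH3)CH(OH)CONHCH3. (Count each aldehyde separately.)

2

Reading the structure from left to right:
  ClCO: –C(=O)Cl: carbonyl C bonded to C and to a halogen → acyl halide (not alkyl halide).
  CH(OH): –OH on an sp³ carbon → alcohol (secondary).
  CH(COOH): pendant –COOH: carbonyl C bonded to C and –OH → carboxylic acid.
  CO: –C(=O)– with carbon on both sides → ketone.
  CH(CH2OH): pendant –CH2OH on an sp³ backbone C → alcohol.
  C6H4: para-disubstituted benzene ring → arene.
  CH(CHO): pendant –CHO: carbonyl C bonded to C and H → aldehyde.
  CH(C6H5): pendant –C6H5: benzene ring → arene.
  CH(CHO): pendant –CHO: carbonyl C bonded to C and H → aldehyde.
  CO: –C(=O)– with carbon on both sides → ketone.
  CH(COCH3): pendant –COCH3: carbonyl C bonded to two carbons → ketone.
  CH(OH): –OH on an sp³ carbon → alcohol (secondary).
  CONHCH3: –C(=O)NHCH3: carbonyl C bonded to C and to N → amide (the N is not an amine).
Aldehyde appears at: CH(CHO), CH(CHO) → 2.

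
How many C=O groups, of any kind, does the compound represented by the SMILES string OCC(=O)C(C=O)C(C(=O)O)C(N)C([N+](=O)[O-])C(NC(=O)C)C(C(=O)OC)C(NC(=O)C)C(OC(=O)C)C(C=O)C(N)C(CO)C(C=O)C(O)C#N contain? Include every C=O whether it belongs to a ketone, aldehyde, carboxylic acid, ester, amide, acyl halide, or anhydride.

9

CO: ketone, 1 C=O (running total 1).
CH(CHO): aldehyde, 1 C=O (running total 2).
CH(COOH): carboxylic acid, 1 C=O (running total 3).
CH(NHCOCH3): amide, 1 C=O (running total 4).
CH(COOCH3): ester, 1 C=O (running total 5).
CH(NHCOCH3): amide, 1 C=O (running total 6).
CH(OCOCH3): ester, 1 C=O (running total 7).
CH(CHO): aldehyde, 1 C=O (running total 8).
CH(CHO): aldehyde, 1 C=O (running total 9).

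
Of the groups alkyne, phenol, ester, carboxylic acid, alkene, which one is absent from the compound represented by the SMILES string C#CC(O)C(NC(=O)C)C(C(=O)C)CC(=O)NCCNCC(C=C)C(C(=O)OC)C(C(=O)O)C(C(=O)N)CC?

phenol

ester: present (CH(COOCH3) — pendant –COOCH3: carbonyl C bonded to C and –OCH3 → ester).
alkene: present (CH(CH=CH2) — pendant –CH=CH2: C=C double bond → alkene).
alkyne: present (HC≡C — C≡C triple bond → alkyne).
carboxylic acid: present (CH(COOH) — pendant –COOH: carbonyl C bonded to C and –OH → carboxylic acid).
phenol: absent. In CH(OH), the –OH is on an sp³ carbon, not on an aromatic ring, so it is an alcohol.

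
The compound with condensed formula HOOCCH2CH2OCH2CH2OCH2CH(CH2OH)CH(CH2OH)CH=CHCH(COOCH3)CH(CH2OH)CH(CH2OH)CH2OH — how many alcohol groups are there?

5

Taking each segment in turn:
  HOOC: –COOH: carbonyl C bonded to –OH and C → carboxylic acid (the –OH is not a separate alcohol).
  CH2OCH2: C–O–C with sp³ carbons on both sides and no adjacent C=O → ether.
  CH2OCH2: C–O–C with sp³ carbons on both sides and no adjacent C=O → ether.
  CH(CH2OH): pendant –CH2OH on an sp³ backbone C → alcohol.
  CH(CH2OH): pendant –CH2OH on an sp³ backbone C → alcohol.
  CH=CH: C=C double bond → alkene.
  CH(COOCH3): pendant –COOCH3: carbonyl C bonded to C and –OCH3 → ester.
  CH(CH2OH): pendant –CH2OH on an sp³ backbone C → alcohol.
  CH(CH2OH): pendant –CH2OH on an sp³ backbone C → alcohol.
  CH2OH: –OH on an sp³ carbon → alcohol.
Alcohol appears at: CH(CH2OH), CH(CH2OH), CH(CH2OH), CH(CH2OH), CH2OH → 5.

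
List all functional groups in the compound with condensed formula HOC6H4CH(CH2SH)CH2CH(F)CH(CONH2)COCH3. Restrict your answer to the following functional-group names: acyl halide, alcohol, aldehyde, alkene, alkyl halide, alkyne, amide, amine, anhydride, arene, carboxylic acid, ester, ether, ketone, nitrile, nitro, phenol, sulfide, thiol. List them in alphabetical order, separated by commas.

–OH attached directly to an aromatic ring → phenol (not alcohol); the ring itself is an arene.
pendant –CH2SH → thiol.
halogen on an sp³ carbon → alkyl halide.
pendant –CONH2: carbonyl C bonded to C and N → amide.
–C(=O)– with carbon on both sides → ketone.

alkyl halide, amide, arene, ketone, phenol, thiol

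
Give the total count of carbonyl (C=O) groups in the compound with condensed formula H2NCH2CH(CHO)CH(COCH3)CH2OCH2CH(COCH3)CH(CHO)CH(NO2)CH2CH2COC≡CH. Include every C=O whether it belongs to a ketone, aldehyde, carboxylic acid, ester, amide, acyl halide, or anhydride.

5

CH(CHO): aldehyde, 1 C=O (running total 1).
CH(COCH3): ketone, 1 C=O (running total 2).
CH(COCH3): ketone, 1 C=O (running total 3).
CH(CHO): aldehyde, 1 C=O (running total 4).
CO: ketone, 1 C=O (running total 5).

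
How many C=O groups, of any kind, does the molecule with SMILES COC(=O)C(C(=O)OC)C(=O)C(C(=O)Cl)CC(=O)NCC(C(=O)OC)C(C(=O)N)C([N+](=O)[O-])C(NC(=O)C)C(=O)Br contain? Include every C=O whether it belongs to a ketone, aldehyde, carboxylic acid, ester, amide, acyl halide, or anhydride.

9

CH3OOC: ester, 1 C=O (running total 1).
CH(COOCH3): ester, 1 C=O (running total 2).
CO: ketone, 1 C=O (running total 3).
CH(COCl): acyl halide, 1 C=O (running total 4).
CH2CONHCH2: amide, 1 C=O (running total 5).
CH(COOCH3): ester, 1 C=O (running total 6).
CH(CONH2): amide, 1 C=O (running total 7).
CH(NHCOCH3): amide, 1 C=O (running total 8).
COBr: acyl halide, 1 C=O (running total 9).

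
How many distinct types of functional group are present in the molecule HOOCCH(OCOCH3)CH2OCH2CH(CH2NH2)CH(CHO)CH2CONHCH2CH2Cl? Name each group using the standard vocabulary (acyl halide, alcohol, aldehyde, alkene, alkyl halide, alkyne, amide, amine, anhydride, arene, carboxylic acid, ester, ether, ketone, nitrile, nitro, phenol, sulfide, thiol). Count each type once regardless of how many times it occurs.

7

–COOH: carbonyl C bonded to –OH and C → carboxylic acid (the –OH is not a separate alcohol).
pendant –OC(=O)CH3: an acyloxy group → ester.
C–O–C with sp³ carbons on both sides and no adjacent C=O → ether.
pendant –CH2NH2: N on sp³ C, no adjacent C=O → amine.
pendant –CHO: carbonyl C bonded to C and H → aldehyde.
–C(=O)–N– linkage → amide (the N is not an amine).
halogen on an sp³ carbon → alkyl halide.
Distinct types present: aldehyde, alkyl halide, amide, amine, carboxylic acid, ester, ether.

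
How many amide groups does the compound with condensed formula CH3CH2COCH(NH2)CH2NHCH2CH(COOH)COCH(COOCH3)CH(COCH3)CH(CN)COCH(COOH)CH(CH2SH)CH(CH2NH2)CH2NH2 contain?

–C(=O)– with carbon on both sides → ketone.
–NH2 on an sp³ carbon with no adjacent C=O → amine.
C–N–C with sp³ carbons and no adjacent C=O → amine (secondary).
pendant –COOH: carbonyl C bonded to C and –OH → carboxylic acid.
–C(=O)– with carbon on both sides → ketone.
pendant –COOCH3: carbonyl C bonded to C and –OCH3 → ester.
pendant –COCH3: carbonyl C bonded to two carbons → ketone.
pendant –C≡N: nitrile.
–C(=O)– with carbon on both sides → ketone.
pendant –COOH: carbonyl C bonded to C and –OH → carboxylic acid.
pendant –CH2SH → thiol.
pendant –CH2NH2: N on sp³ C, no adjacent C=O → amine.
–NH2 on an sp³ carbon with no adjacent C=O → amine.
No segment is a amide: CH(NH2) is amine, not amide; CH2NHCH2 is amine, not amide; CH(CH2NH2) is amine, not amide. → 0.

0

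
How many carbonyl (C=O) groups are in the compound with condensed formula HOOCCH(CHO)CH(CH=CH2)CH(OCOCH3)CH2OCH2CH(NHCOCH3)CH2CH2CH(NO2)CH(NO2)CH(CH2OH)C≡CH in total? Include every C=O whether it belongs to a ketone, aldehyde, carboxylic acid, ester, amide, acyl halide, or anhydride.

HOOC: carboxylic acid, 1 C=O (running total 1).
CH(CHO): aldehyde, 1 C=O (running total 2).
CH(OCOCH3): ester, 1 C=O (running total 3).
CH(NHCOCH3): amide, 1 C=O (running total 4).

4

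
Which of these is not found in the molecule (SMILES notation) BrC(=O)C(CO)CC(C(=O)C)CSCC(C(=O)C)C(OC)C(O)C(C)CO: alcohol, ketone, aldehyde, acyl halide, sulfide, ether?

ketone: present (CH(COCH3) — pendant –COCH3: carbonyl C bonded to two carbons → ketone).
sulfide: present (CH2SCH2 — C–S–C linkage → sulfide (thioether)).
acyl halide: present (BrCO — –C(=O)Br: carbonyl C bonded to C and to a halogen → acyl halide (not alkyl halide)).
ether: present (CH(OCH3) — pendant –OCH3: C–O–C with sp³ C, no adjacent C=O → ether).
alcohol: present (CH(CH2OH) — pendant –CH2OH on an sp³ backbone C → alcohol).
aldehyde: absent. In CH(COCH3), the carbonyl carbon is bonded to two carbons, so it is a ketone, not an aldehyde.

aldehyde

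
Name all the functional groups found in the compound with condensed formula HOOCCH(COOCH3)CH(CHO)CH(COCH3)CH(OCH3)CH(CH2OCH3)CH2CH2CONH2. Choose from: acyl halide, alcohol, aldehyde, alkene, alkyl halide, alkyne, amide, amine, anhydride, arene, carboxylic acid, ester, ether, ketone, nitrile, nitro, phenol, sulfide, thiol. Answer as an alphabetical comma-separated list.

aldehyde, amide, carboxylic acid, ester, ether, ketone

Reading the structure from left to right:
  HOOC: –COOH: carbonyl C bonded to –OH and C → carboxylic acid (the –OH is not a separate alcohol).
  CH(COOCH3): pendant –COOCH3: carbonyl C bonded to C and –OCH3 → ester.
  CH(CHO): pendant –CHO: carbonyl C bonded to C and H → aldehyde.
  CH(COCH3): pendant –COCH3: carbonyl C bonded to two carbons → ketone.
  CH(OCH3): pendant –OCH3: C–O–C with sp³ C, no adjacent C=O → ether.
  CH(CH2OCH3): pendant –CH2OCH3: C–O–C linkage → ether.
  CONH2: –C(=O)NH2: carbonyl C bonded to C and to N → amide (the N is not a separate amine).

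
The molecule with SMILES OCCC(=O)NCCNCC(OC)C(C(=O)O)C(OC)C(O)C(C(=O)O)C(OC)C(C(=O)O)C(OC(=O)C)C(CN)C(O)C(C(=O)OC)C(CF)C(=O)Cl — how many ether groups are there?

3

HO– on an sp³ carbon → alcohol.
–C(=O)–N– linkage → amide (the N is not an amine).
C–N–C with sp³ carbons and no adjacent C=O → amine (secondary).
pendant –OCH3: C–O–C with sp³ C, no adjacent C=O → ether.
pendant –COOH: carbonyl C bonded to C and –OH → carboxylic acid.
pendant –OCH3: C–O–C with sp³ C, no adjacent C=O → ether.
–OH on an sp³ carbon → alcohol (secondary).
pendant –COOH: carbonyl C bonded to C and –OH → carboxylic acid.
pendant –OCH3: C–O–C with sp³ C, no adjacent C=O → ether.
pendant –COOH: carbonyl C bonded to C and –OH → carboxylic acid.
pendant –OC(=O)CH3: an acyloxy group → ester.
pendant –CH2NH2: N on sp³ C, no adjacent C=O → amine.
–OH on an sp³ carbon → alcohol (secondary).
pendant –COOCH3: carbonyl C bonded to C and –OCH3 → ester.
pendant –CH2X: halogen on sp³ carbon → alkyl halide.
–C(=O)Cl: carbonyl C bonded to C and to a halogen → acyl halide (not alkyl halide).
Ether appears at: CH(OCH3), CH(OCH3), CH(OCH3) → 3.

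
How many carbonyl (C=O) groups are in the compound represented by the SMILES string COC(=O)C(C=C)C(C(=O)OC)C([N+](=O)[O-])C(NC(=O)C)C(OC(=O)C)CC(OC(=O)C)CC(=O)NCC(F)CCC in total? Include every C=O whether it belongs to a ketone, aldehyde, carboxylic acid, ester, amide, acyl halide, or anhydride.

6

CH3OOC: ester, 1 C=O (running total 1).
CH(COOCH3): ester, 1 C=O (running total 2).
CH(NHCOCH3): amide, 1 C=O (running total 3).
CH(OCOCH3): ester, 1 C=O (running total 4).
CH(OCOCH3): ester, 1 C=O (running total 5).
CH2CONHCH2: amide, 1 C=O (running total 6).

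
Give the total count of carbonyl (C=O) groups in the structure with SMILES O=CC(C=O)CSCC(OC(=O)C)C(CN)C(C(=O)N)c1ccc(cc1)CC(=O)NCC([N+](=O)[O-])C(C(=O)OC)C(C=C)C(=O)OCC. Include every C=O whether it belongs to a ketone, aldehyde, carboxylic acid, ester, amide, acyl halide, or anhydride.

OHC: aldehyde, 1 C=O (running total 1).
CH(CHO): aldehyde, 1 C=O (running total 2).
CH(OCOCH3): ester, 1 C=O (running total 3).
CH(CONH2): amide, 1 C=O (running total 4).
CH2CONHCH2: amide, 1 C=O (running total 5).
CH(COOCH3): ester, 1 C=O (running total 6).
COOCH2CH3: ester, 1 C=O (running total 7).

7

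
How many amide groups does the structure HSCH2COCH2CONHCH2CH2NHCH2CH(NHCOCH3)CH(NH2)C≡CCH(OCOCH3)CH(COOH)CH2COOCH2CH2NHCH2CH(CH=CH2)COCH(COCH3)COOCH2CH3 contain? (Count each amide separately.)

–SH on an sp³ carbon → thiol.
–C(=O)– with carbon on both sides → ketone.
–C(=O)–N– linkage → amide (the N is not an amine).
C–N–C with sp³ carbons and no adjacent C=O → amine (secondary).
pendant –NHC(=O)CH3: N bonded to a carbonyl → amide (not amine).
–NH2 on an sp³ carbon with no adjacent C=O → amine.
C≡C triple bond → alkyne.
pendant –OC(=O)CH3: an acyloxy group → ester.
pendant –COOH: carbonyl C bonded to C and –OH → carboxylic acid.
–C(=O)–O–C with C on the carbonyl side → ester.
C–N–C with sp³ carbons and no adjacent C=O → amine (secondary).
pendant –CH=CH2: C=C double bond → alkene.
–C(=O)– with carbon on both sides → ketone.
pendant –COCH3: carbonyl C bonded to two carbons → ketone.
–C(=O)OCH2CH3: carbonyl C bonded to C and to –OEt → ester.
Amide appears at: CH2CONHCH2, CH(NHCOCH3) → 2.

2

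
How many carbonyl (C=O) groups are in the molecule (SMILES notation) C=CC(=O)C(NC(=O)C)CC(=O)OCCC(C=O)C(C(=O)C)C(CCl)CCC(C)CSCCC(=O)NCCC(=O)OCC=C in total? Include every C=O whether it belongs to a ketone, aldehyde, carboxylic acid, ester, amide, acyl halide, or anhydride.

CO: ketone, 1 C=O (running total 1).
CH(NHCOCH3): amide, 1 C=O (running total 2).
CH2COOCH2: ester, 1 C=O (running total 3).
CH(CHO): aldehyde, 1 C=O (running total 4).
CH(COCH3): ketone, 1 C=O (running total 5).
CH2CONHCH2: amide, 1 C=O (running total 6).
CH2COOCH2: ester, 1 C=O (running total 7).

7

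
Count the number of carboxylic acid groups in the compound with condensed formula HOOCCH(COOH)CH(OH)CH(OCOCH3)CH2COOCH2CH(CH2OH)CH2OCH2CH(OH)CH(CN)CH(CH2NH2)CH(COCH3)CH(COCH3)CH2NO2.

–COOH: carbonyl C bonded to –OH and C → carboxylic acid (the –OH is not a separate alcohol).
pendant –COOH: carbonyl C bonded to C and –OH → carboxylic acid.
–OH on an sp³ carbon → alcohol (secondary).
pendant –OC(=O)CH3: an acyloxy group → ester.
–C(=O)–O–C with C on the carbonyl side → ester.
pendant –CH2OH on an sp³ backbone C → alcohol.
C–O–C with sp³ carbons on both sides and no adjacent C=O → ether.
–OH on an sp³ carbon → alcohol (secondary).
pendant –C≡N: nitrile.
pendant –CH2NH2: N on sp³ C, no adjacent C=O → amine.
pendant –COCH3: carbonyl C bonded to two carbons → ketone.
pendant –COCH3: carbonyl C bonded to two carbons → ketone.
–NO2 on carbon → nitro group.
Carboxylic acid appears at: HOOC, CH(COOH) → 2.

2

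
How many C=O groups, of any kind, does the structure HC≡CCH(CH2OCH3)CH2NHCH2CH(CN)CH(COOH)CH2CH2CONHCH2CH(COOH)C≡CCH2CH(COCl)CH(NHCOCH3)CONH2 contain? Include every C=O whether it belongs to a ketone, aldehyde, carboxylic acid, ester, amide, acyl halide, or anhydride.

CH(COOH): carboxylic acid, 1 C=O (running total 1).
CH2CONHCH2: amide, 1 C=O (running total 2).
CH(COOH): carboxylic acid, 1 C=O (running total 3).
CH(COCl): acyl halide, 1 C=O (running total 4).
CH(NHCOCH3): amide, 1 C=O (running total 5).
CONH2: amide, 1 C=O (running total 6).

6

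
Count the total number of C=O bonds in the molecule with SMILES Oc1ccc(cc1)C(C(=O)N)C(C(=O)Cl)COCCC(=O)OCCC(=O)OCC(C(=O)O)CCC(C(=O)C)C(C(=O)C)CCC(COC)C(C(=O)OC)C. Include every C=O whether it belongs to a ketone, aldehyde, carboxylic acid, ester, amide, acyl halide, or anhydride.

CH(CONH2): amide, 1 C=O (running total 1).
CH(COCl): acyl halide, 1 C=O (running total 2).
CH2COOCH2: ester, 1 C=O (running total 3).
CH2COOCH2: ester, 1 C=O (running total 4).
CH(COOH): carboxylic acid, 1 C=O (running total 5).
CH(COCH3): ketone, 1 C=O (running total 6).
CH(COCH3): ketone, 1 C=O (running total 7).
CH(COOCH3): ester, 1 C=O (running total 8).

8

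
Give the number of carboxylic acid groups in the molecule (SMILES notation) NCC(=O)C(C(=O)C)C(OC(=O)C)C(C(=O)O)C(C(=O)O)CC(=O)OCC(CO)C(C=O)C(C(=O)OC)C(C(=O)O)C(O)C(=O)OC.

Working along the chain:
  H2NCH2: –NH2 on an sp³ carbon with no adjacent C=O → amine.
  CO: –C(=O)– with carbon on both sides → ketone.
  CH(COCH3): pendant –COCH3: carbonyl C bonded to two carbons → ketone.
  CH(OCOCH3): pendant –OC(=O)CH3: an acyloxy group → ester.
  CH(COOH): pendant –COOH: carbonyl C bonded to C and –OH → carboxylic acid.
  CH(COOH): pendant –COOH: carbonyl C bonded to C and –OH → carboxylic acid.
  CH2COOCH2: –C(=O)–O–C with C on the carbonyl side → ester.
  CH(CH2OH): pendant –CH2OH on an sp³ backbone C → alcohol.
  CH(CHO): pendant –CHO: carbonyl C bonded to C and H → aldehyde.
  CH(COOCH3): pendant –COOCH3: carbonyl C bonded to C and –OCH3 → ester.
  CH(COOH): pendant –COOH: carbonyl C bonded to C and –OH → carboxylic acid.
  CH(OH): –OH on an sp³ carbon → alcohol (secondary).
  COOCH3: –C(=O)OCH3: carbonyl C bonded to C and to –OCH3 → ester (not ketone + ether).
Carboxylic acid appears at: CH(COOH), CH(COOH), CH(COOH) → 3.

3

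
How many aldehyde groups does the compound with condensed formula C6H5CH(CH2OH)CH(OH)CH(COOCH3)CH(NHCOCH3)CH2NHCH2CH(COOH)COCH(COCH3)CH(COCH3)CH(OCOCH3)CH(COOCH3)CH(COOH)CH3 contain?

0

C6H5– phenyl ring → arene.
pendant –CH2OH on an sp³ backbone C → alcohol.
–OH on an sp³ carbon → alcohol (secondary).
pendant –COOCH3: carbonyl C bonded to C and –OCH3 → ester.
pendant –NHC(=O)CH3: N bonded to a carbonyl → amide (not amine).
C–N–C with sp³ carbons and no adjacent C=O → amine (secondary).
pendant –COOH: carbonyl C bonded to C and –OH → carboxylic acid.
–C(=O)– with carbon on both sides → ketone.
pendant –COCH3: carbonyl C bonded to two carbons → ketone.
pendant –COCH3: carbonyl C bonded to two carbons → ketone.
pendant –OC(=O)CH3: an acyloxy group → ester.
pendant –COOCH3: carbonyl C bonded to C and –OCH3 → ester.
pendant –COOH: carbonyl C bonded to C and –OH → carboxylic acid.
No segment is a aldehyde: CH(COOCH3) is ester, not aldehyde; CH(COOH) is carboxylic acid, not aldehyde; CO is ketone, not aldehyde. → 0.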